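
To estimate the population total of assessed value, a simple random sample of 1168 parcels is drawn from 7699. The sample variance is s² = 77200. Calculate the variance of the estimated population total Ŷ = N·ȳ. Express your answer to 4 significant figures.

3.323 × 10^9

Var(Ŷ) = N²·Var(ȳ) = N²·(1 − n/N)·s²/n.
f = 1168/7699 = 0.15170801; Var(ȳ) = 0.84829199·77200/1168 = 56.068614.
Var(Ŷ) = 7699² · 56.068614 = 3.3234447 × 10^9.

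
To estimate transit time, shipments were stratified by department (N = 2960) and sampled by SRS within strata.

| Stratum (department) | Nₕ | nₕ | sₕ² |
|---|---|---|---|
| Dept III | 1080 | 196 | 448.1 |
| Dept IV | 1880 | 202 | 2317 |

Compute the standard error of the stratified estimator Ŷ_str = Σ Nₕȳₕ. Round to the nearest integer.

Var(Ŷ_str) = Σₕ Nₕ²(1 − fₕ)sₕ²/nₕ.
Dept III: 1080²·(1 − 196/1080)·448.1/196 = 2.1827042 × 10^6.
Dept IV: 1880²·(1 − 202/1880)·2317/202 = 3.6184658 × 10^7.
Sum = 3.8367362 × 10^7.
SE = √(3.8367362 × 10^7) = 6194.

6194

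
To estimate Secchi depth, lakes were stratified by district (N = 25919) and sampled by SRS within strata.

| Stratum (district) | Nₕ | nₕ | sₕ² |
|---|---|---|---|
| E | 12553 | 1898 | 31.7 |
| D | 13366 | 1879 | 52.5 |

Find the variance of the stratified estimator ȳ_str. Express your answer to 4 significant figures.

Var(ȳ_str) = Σₕ Wₕ²(1 − fₕ)sₕ²/nₕ with Wₕ = Nₕ/N, N = 25919.
E: Wₕ = 0.48431652; term = 0.48431652²·(1 − 0.15119892)·31.7/1898 = 0.0033252749.
D: Wₕ = 0.51568348; term = 0.51568348²·(1 − 0.14058058)·52.5/1879 = 0.0063856354.
Sum = 0.0097109103.

0.009711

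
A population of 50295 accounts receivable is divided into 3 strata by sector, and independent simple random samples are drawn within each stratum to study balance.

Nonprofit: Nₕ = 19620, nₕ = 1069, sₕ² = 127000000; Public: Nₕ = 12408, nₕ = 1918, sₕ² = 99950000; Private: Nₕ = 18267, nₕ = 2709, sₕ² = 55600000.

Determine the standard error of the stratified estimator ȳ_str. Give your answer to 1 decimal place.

148.6

Var(ȳ_str) = Σₕ Wₕ²(1 − fₕ)sₕ²/nₕ with Wₕ = Nₕ/N, N = 50295.
Nonprofit: Wₕ = 0.39009842; term = 0.39009842²·(1 − 0.05448522)·127000000/1069 = 17093.961.
Public: Wₕ = 0.24670444; term = 0.24670444²·(1 − 0.15457769)·99950000/1918 = 2681.4015.
Private: Wₕ = 0.36319714; term = 0.36319714²·(1 − 0.14830021)·55600000/2709 = 2305.8824.
Sum = 22081.245.
SE = √(22081.245) = 148.6.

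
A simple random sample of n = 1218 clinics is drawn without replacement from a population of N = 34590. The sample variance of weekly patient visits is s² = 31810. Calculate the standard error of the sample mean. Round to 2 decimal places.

Under SRS without replacement, Var(ȳ) = (1 − f)·s²/n with f = n/N = 1218/34590 = 0.03521249.
Var(ȳ) = (1 − 0.03521249)·31810/1218 = 0.96478751·26.116585 = 25.196955.
SE(ȳ) = √(25.196955) = 5.02.

5.02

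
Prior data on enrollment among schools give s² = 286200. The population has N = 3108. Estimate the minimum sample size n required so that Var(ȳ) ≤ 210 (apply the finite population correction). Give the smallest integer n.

948

Without fpc, n₀ = s²/D = 286200/210 = 1362.8571.
With fpc, (1 − n/N)·s²/n ≤ D requires n ≥ n₀/(1 + n₀/N) = 1362.8571/(1 + 1362.8571/3108) = 947.4156.
Rounding up, n = 948.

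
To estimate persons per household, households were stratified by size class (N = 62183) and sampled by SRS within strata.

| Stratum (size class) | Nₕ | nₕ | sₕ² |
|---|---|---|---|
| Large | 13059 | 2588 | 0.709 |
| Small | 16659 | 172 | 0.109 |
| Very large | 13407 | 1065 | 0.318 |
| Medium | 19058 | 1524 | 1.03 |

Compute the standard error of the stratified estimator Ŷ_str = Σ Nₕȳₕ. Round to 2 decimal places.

Var(Ŷ_str) = Σₕ Nₕ²(1 − fₕ)sₕ²/nₕ.
Large: 13059²·(1 − 2588/13059)·0.709/2588 = 37461.059.
Small: 16659²·(1 − 172/16659)·0.109/172 = 174055.85.
Very large: 13407²·(1 − 1065/13407)·0.318/1065 = 49407.703.
Medium: 19058²·(1 − 1524/19058)·1.03/1524 = 225845.05.
Sum = 486769.66.
SE = √(486769.66) = 697.69.

697.69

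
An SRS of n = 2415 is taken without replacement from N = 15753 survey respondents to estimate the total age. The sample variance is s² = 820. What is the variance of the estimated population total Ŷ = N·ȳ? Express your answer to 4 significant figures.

7.134 × 10^7

Var(Ŷ) = N²·Var(ȳ) = N²·(1 − n/N)·s²/n.
f = 2415/15753 = 0.15330413; Var(ȳ) = 0.84669587·820/2415 = 0.28749094.
Var(Ŷ) = 15753² · 0.28749094 = 7.1342892 × 10^7.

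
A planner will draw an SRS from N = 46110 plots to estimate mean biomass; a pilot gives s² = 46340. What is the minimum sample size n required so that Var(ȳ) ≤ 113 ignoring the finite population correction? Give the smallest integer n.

Without fpc, n₀ = s²/D = 46340/113 = 410.0885.
Rounding up, n = 411.

411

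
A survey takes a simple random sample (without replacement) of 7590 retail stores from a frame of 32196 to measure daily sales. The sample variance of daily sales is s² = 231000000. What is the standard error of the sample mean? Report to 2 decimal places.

152.51

Under SRS without replacement, Var(ȳ) = (1 − f)·s²/n with f = n/N = 7590/32196 = 0.23574357.
Var(ȳ) = (1 − 0.23574357)·231000000/7590 = 0.76425643·30434.783 = 23259.978.
SE(ȳ) = √(23259.978) = 152.51.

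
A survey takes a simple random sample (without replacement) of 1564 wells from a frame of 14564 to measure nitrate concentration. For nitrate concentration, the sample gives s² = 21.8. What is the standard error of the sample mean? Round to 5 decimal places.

0.11154

Under SRS without replacement, Var(ȳ) = (1 − f)·s²/n with f = n/N = 1564/14564 = 0.10738808.
Var(ȳ) = (1 − 0.10738808)·21.8/1564 = 0.89261192·0.013938619 = 0.012441777.
SE(ȳ) = √(0.012441777) = 0.11154.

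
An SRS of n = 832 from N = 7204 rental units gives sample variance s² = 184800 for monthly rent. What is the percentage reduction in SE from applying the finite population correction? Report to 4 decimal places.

f = n/N = 832/7204 = 0.11549139.
SE_no-fpc = √(s²/n) = 14.903536; SE_fpc = √((1−f)s²/n) = 14.016525.
Ratio = √(1−f) = 0.94048318. Reduction = 100·(1 − 0.94048318) = 5.9517%.

5.9517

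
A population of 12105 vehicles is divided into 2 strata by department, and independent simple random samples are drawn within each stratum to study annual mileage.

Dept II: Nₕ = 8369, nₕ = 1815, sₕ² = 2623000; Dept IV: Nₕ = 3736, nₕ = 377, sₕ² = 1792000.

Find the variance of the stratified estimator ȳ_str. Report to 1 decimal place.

Var(ȳ_str) = Σₕ Wₕ²(1 − fₕ)sₕ²/nₕ with Wₕ = Nₕ/N, N = 12105.
Dept II: Wₕ = 0.69136720; term = 0.69136720²·(1 − 0.21687179)·2623000/1815 = 540.96863.
Dept IV: Wₕ = 0.30863280; term = 0.30863280²·(1 − 0.10091006)·1792000/377 = 407.08391.
Sum = 948.05254.

948.1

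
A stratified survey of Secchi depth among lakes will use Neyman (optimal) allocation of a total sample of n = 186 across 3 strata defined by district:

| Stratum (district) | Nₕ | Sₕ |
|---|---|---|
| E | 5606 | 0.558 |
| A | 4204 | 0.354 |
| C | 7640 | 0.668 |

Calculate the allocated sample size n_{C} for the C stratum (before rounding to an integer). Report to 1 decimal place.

97.7

Neyman allocation: nₕ = n·NₕSₕ / Σⱼ NⱼSⱼ.
Σ NⱼSⱼ = 5606·0.558 + 4204·0.354 + 7640·0.668 = 9719.884.
n_{C} = 186·7640·0.668 / 9719.884 = 97.7.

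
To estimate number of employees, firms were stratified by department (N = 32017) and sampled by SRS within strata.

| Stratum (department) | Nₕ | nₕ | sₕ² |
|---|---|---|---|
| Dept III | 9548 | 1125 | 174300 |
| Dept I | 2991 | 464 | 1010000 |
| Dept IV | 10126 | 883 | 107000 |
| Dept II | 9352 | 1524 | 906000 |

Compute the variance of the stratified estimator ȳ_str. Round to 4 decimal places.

Var(ȳ_str) = Σₕ Wₕ²(1 − fₕ)sₕ²/nₕ with Wₕ = Nₕ/N, N = 32017.
Dept III: Wₕ = 0.29821657; term = 0.29821657²·(1 − 0.11782572)·174300/1125 = 12.155219.
Dept I: Wₕ = 0.09341912; term = 0.09341912²·(1 − 0.15513206)·1010000/464 = 16.049584.
Dept IV: Wₕ = 0.31626948; term = 0.31626948²·(1 − 0.08720126)·107000/883 = 11.064013.
Dept II: Wₕ = 0.29209482; term = 0.29209482²·(1 − 0.16295979)·906000/1524 = 42.455824.
Sum = 81.72464.

81.7246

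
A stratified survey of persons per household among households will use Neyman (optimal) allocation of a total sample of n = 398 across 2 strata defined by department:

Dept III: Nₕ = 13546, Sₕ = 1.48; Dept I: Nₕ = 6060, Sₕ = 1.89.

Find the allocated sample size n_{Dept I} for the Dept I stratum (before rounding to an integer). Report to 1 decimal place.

144.7

Neyman allocation: nₕ = n·NₕSₕ / Σⱼ NⱼSⱼ.
Σ NⱼSⱼ = 13546·1.48 + 6060·1.89 = 31501.48.
n_{Dept I} = 398·6060·1.89 / 31501.48 = 144.7.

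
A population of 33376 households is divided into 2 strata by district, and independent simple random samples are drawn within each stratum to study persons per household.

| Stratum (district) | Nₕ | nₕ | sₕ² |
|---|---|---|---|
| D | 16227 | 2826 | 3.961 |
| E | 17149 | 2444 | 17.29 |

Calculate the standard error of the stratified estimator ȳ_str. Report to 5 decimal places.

Var(ȳ_str) = Σₕ Wₕ²(1 − fₕ)sₕ²/nₕ with Wₕ = Nₕ/N, N = 33376.
D: Wₕ = 0.48618768; term = 0.48618768²·(1 − 0.17415419)·3.961/2826 = 2.7361478 × 10^-4.
E: Wₕ = 0.51381232; term = 0.51381232²·(1 − 0.14251560)·17.29/2444 = 0.0016015078.
Sum = 0.0018751226.
SE = √(0.0018751226) = 0.04330.

0.04330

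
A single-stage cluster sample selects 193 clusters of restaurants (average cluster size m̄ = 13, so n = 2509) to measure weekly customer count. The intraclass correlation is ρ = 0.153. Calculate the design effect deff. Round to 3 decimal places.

2.836

deff = 1 + (13 − 1)·0.153 = 1 + 1.836 = 2.836.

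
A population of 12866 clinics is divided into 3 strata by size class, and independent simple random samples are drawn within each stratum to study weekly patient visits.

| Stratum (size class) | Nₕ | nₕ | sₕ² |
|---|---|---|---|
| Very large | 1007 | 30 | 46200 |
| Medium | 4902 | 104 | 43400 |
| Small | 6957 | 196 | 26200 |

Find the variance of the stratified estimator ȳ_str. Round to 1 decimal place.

106.4

Var(ȳ_str) = Σₕ Wₕ²(1 − fₕ)sₕ²/nₕ with Wₕ = Nₕ/N, N = 12866.
Very large: Wₕ = 0.07826830; term = 0.07826830²·(1 − 0.02979146)·46200/30 = 9.1528777.
Medium: Wₕ = 0.38100420; term = 0.38100420²·(1 − 0.02121583)·43400/104 = 59.292921.
Small: Wₕ = 0.54072750; term = 0.54072750²·(1 − 0.02817306)·26200/196 = 37.983158.
Sum = 106.42896.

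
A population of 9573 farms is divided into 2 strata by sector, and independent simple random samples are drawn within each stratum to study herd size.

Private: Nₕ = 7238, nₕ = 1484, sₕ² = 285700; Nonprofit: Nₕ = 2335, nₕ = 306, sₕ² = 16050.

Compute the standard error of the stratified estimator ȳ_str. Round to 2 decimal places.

9.50

Var(ȳ_str) = Σₕ Wₕ²(1 − fₕ)sₕ²/nₕ with Wₕ = Nₕ/N, N = 9573.
Private: Wₕ = 0.75608482; term = 0.75608482²·(1 − 0.20502901)·285700/1484 = 87.492063.
Nonprofit: Wₕ = 0.24391518; term = 0.24391518²·(1 − 0.13104925)·16050/306 = 2.711605.
Sum = 90.203668.
SE = √(90.203668) = 9.50.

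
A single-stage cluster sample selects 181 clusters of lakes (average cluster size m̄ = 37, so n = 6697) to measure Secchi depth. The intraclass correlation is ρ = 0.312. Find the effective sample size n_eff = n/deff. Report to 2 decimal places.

547.50

deff = 1 + (37 − 1)·0.312 = 1 + 11.232 = 12.232.
n_eff = 6697 / 12.232 = 547.50.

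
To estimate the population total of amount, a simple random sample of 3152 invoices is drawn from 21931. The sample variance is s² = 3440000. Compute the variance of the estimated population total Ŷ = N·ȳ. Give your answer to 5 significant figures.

4.4947 × 10^11

Var(Ŷ) = N²·Var(ȳ) = N²·(1 − n/N)·s²/n.
f = 3152/21931 = 0.14372350; Var(ȳ) = 0.85627650·3440000/3152 = 934.51497.
Var(Ŷ) = 21931² · 934.51497 = 4.4947251 × 10^11.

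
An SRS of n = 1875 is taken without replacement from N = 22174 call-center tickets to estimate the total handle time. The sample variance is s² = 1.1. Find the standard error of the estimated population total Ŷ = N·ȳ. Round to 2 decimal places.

Var(Ŷ) = N²·Var(ȳ) = N²·(1 − n/N)·s²/n.
f = 1875/22174 = 0.08455849; Var(ȳ) = 0.91544151·1.1/1875 = 5.3705902 × 10^-4.
Var(Ŷ) = 22174² · (5.3705902 × 10^-4) = 264064.55.
SE(Ŷ) = √(264064.55) = 513.87.

513.87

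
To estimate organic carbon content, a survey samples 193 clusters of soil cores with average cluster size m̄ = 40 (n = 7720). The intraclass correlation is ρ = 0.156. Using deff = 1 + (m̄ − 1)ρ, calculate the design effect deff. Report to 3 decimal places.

7.084

deff = 1 + (40 − 1)·0.156 = 1 + 6.084 = 7.084.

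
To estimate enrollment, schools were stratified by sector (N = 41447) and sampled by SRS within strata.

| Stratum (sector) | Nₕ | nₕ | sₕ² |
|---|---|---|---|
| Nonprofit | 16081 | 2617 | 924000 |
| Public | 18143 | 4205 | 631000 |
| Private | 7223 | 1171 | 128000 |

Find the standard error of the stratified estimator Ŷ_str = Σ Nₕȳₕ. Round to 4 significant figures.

Var(Ŷ_str) = Σₕ Nₕ²(1 − fₕ)sₕ²/nₕ.
Nonprofit: 16081²·(1 − 2617/16081)·924000/2617 = 7.6446112 × 10^10.
Public: 18143²·(1 − 4205/18143)·631000/4205 = 3.7946604 × 10^10.
Private: 7223²·(1 − 1171/7223)·128000/1171 = 4.7782581 × 10^9.
Sum = 1.1917097 × 10^11.
SE = √(1.1917097 × 10^11) = 345200.

345200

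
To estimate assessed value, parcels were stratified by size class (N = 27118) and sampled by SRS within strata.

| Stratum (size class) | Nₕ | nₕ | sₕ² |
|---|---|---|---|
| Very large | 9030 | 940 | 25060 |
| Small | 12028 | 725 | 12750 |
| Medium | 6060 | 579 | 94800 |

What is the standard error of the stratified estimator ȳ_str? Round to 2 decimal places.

3.65

Var(ȳ_str) = Σₕ Wₕ²(1 − fₕ)sₕ²/nₕ with Wₕ = Nₕ/N, N = 27118.
Very large: Wₕ = 0.33298916; term = 0.33298916²·(1 − 0.10409745)·25060/940 = 2.6483426.
Small: Wₕ = 0.44354303; term = 0.44354303²·(1 − 0.06027602)·12750/725 = 3.2512024.
Medium: Wₕ = 0.22346781; term = 0.22346781²·(1 − 0.09554455)·94800/579 = 7.3951483.
Sum = 13.294693.
SE = √(13.294693) = 3.65.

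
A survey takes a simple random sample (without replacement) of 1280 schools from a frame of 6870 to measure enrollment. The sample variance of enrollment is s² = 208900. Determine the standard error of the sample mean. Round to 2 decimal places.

11.52

Under SRS without replacement, Var(ȳ) = (1 − f)·s²/n with f = n/N = 1280/6870 = 0.18631732.
Var(ȳ) = (1 − 0.18631732)·208900/1280 = 0.81368268·163.20312 = 132.79556.
SE(ȳ) = √(132.79556) = 11.52.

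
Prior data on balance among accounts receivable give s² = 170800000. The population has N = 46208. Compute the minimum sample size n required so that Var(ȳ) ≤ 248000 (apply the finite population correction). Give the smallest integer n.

679

Without fpc, n₀ = s²/D = 170800000/248000 = 688.7097.
With fpc, (1 − n/N)·s²/n ≤ D requires n ≥ n₀/(1 + n₀/N) = 688.7097/(1 + 688.7097/46208) = 678.5955.
Rounding up, n = 679.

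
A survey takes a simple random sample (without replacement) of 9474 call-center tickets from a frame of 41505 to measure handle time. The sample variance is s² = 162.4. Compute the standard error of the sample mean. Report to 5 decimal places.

0.11502

Under SRS without replacement, Var(ȳ) = (1 − f)·s²/n with f = n/N = 9474/41505 = 0.22826166.
Var(ȳ) = (1 − 0.22826166)·162.4/9474 = 0.77173834·0.017141651 = 0.013228869.
SE(ȳ) = √(0.013228869) = 0.11502.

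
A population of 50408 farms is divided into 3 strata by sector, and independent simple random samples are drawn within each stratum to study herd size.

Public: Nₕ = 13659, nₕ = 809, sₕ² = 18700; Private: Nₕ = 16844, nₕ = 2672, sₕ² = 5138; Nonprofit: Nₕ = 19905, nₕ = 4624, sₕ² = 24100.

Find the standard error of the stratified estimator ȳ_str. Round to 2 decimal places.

Var(ȳ_str) = Σₕ Wₕ²(1 − fₕ)sₕ²/nₕ with Wₕ = Nₕ/N, N = 50408.
Public: Wₕ = 0.27096889; term = 0.27096889²·(1 − 0.05922835)·18700/809 = 1.5966737.
Private: Wₕ = 0.33415331; term = 0.33415331²·(1 − 0.15863215)·5138/2672 = 0.1806488.
Nonprofit: Wₕ = 0.39487780; term = 0.39487780²·(1 − 0.23230344)·24100/4624 = 0.62389893.
Sum = 2.4012214.
SE = √(2.4012214) = 1.55.

1.55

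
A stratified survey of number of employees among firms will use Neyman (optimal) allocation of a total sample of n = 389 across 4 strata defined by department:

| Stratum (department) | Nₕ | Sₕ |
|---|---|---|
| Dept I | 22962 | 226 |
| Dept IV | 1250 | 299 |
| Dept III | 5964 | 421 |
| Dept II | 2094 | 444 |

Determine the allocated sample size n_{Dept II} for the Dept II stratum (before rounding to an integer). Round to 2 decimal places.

Neyman allocation: nₕ = n·NₕSₕ / Σⱼ NⱼSⱼ.
Σ NⱼSⱼ = 22962·226 + 1250·299 + 5964·421 + 2094·444 = 9.003742 × 10^6.
n_{Dept II} = 389·2094·444 / (9.003742 × 10^6) = 40.17.

40.17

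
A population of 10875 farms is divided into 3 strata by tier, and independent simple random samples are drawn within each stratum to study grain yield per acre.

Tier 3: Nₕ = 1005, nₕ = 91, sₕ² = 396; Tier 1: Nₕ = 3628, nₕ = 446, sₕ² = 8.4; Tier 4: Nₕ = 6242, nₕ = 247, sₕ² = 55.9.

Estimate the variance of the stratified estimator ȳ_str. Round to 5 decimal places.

Var(ȳ_str) = Σₕ Wₕ²(1 − fₕ)sₕ²/nₕ with Wₕ = Nₕ/N, N = 10875.
Tier 3: Wₕ = 0.09241379; term = 0.09241379²·(1 − 0.09054726)·396/91 = 0.033799286.
Tier 1: Wₕ = 0.33360920; term = 0.33360920²·(1 − 0.12293275)·8.4/446 = 0.0018384565.
Tier 4: Wₕ = 0.57397701; term = 0.57397701²·(1 − 0.03957065)·55.9/247 = 0.071609275.
Sum = 0.10724702.

0.10725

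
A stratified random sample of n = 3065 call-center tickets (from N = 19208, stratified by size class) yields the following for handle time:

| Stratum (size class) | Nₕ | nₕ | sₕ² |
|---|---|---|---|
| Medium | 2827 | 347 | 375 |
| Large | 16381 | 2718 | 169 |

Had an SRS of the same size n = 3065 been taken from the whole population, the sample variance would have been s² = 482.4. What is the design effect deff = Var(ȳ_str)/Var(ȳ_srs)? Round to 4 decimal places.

0.4404

Var(ȳ_str) = Σ Wₕ²(1−fₕ)sₕ²/nₕ with Wₕ = Nₕ/19208:
  Medium: (2827/19208)²·(1−347/2827)·375/347 = 0.020535959
  Large: (16381/19208)²·(1−2718/16381)·169/2718 = 0.037718936
  → Var(ȳ_str) = 0.058254895.
Var(ȳ_srs) = (1 − 3065/19208)·482.4/3065 = 0.13227535.
deff = 0.058254895 / 0.13227535 = 0.4404.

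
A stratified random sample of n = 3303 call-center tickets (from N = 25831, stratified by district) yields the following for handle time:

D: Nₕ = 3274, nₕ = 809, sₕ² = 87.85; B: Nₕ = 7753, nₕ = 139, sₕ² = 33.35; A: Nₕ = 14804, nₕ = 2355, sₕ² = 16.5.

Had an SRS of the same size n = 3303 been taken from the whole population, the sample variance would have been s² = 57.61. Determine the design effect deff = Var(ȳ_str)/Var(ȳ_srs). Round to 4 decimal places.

1.6090

Var(ȳ_str) = Σ Wₕ²(1−fₕ)sₕ²/nₕ with Wₕ = Nₕ/25831:
  D: (3274/25831)²·(1−809/3274)·87.85/809 = 0.0013134284
  B: (7753/25831)²·(1−139/7753)·33.35/139 = 0.02122664
  A: (14804/25831)²·(1−2355/14804)·16.5/2355 = 0.0019351923
  → Var(ȳ_str) = 0.024475261.
Var(ȳ_srs) = (1 − 3303/25831)·57.61/3303 = 0.015211454.
deff = 0.024475261 / 0.015211454 = 1.6090.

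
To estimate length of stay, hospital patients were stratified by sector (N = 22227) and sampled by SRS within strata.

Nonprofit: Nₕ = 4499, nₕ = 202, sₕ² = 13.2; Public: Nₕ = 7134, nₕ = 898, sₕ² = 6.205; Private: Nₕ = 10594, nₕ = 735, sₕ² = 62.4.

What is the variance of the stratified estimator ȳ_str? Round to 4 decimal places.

0.0211

Var(ȳ_str) = Σₕ Wₕ²(1 − fₕ)sₕ²/nₕ with Wₕ = Nₕ/N, N = 22227.
Nonprofit: Wₕ = 0.20241148; term = 0.20241148²·(1 − 0.04489887)·13.2/202 = 0.0025570676.
Public: Wₕ = 0.32096099; term = 0.32096099²·(1 − 0.12587609)·6.205/898 = 6.2221856 × 10^-4.
Private: Wₕ = 0.47662753; term = 0.47662753²·(1 − 0.06937889)·62.4/735 = 0.017948509.
Sum = 0.021127795.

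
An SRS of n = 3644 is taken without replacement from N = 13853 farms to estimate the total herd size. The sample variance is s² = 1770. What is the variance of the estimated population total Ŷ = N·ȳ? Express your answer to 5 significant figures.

6.8694 × 10^7

Var(Ŷ) = N²·Var(ȳ) = N²·(1 − n/N)·s²/n.
f = 3644/13853 = 0.26304772; Var(ȳ) = 0.73695228·1770/3644 = 0.35795981.
Var(Ŷ) = 13853² · 0.35795981 = 6.8694495 × 10^7.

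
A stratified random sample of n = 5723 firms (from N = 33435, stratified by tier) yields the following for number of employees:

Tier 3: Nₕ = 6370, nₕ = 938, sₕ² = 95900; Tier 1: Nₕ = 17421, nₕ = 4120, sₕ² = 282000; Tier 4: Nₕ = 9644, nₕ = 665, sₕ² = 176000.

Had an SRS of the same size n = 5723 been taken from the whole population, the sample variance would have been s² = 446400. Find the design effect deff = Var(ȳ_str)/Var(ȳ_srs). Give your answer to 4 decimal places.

Var(ȳ_str) = Σ Wₕ²(1−fₕ)sₕ²/nₕ with Wₕ = Nₕ/33435:
  Tier 3: (6370/33435)²·(1−938/6370)·95900/938 = 3.1645525
  Tier 1: (17421/33435)²·(1−4120/17421)·282000/4120 = 14.187524
  Tier 4: (9644/33435)²·(1−665/9644)·176000/665 = 20.500929
  → Var(ȳ_str) = 37.853006.
Var(ȳ_srs) = (1 − 5723/33435)·446400/5723 = 64.64977.
deff = 37.853006 / 64.64977 = 0.5855.

0.5855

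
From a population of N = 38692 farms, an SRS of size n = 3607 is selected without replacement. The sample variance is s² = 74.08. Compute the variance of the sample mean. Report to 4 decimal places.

0.0186

Under SRS without replacement, Var(ȳ) = (1 − f)·s²/n with f = n/N = 3607/38692 = 0.09322341.
Var(ȳ) = (1 − 0.09322341)·74.08/3607 = 0.90677659·0.020537843 = 0.018623235.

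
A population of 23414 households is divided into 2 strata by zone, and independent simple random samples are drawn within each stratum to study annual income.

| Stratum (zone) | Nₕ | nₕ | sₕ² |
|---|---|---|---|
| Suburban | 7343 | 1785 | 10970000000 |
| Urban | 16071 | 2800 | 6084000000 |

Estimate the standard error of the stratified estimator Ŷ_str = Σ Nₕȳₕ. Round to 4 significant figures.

Var(Ŷ_str) = Σₕ Nₕ²(1 − fₕ)sₕ²/nₕ.
Suburban: 7343²·(1 − 1785/7343)·10970000000/1785 = 2.5081903 × 10^14.
Urban: 16071²·(1 − 2800/16071)·6084000000/2800 = 4.6342315 × 10^14.
Sum = 7.1424218 × 10^14.
SE = √(7.1424218 × 10^14) = 2.673 × 10^7.

2.673 × 10^7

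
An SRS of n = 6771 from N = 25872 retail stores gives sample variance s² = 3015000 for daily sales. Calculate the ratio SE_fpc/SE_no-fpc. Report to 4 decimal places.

f = n/N = 6771/25872 = 0.26171150.
SE_no-fpc = √(s²/n) = 21.101691; SE_fpc = √((1−f)s²/n) = 18.131357.
Ratio = √(1−f) = 0.85923716.

0.8592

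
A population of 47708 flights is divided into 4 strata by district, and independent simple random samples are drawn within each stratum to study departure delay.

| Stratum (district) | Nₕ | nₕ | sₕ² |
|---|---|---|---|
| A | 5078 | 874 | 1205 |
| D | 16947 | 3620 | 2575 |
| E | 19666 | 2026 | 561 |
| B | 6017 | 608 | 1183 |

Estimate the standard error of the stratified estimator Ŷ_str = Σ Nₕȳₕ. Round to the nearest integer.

Var(Ŷ_str) = Σₕ Nₕ²(1 − fₕ)sₕ²/nₕ.
A: 5078²·(1 − 874/5078)·1205/874 = 2.9432762 × 10^7.
D: 16947²·(1 − 3620/16947)·2575/3620 = 1.6065487 × 10^8.
E: 19666²·(1 − 2026/19666)·561/2026 = 9.6058994 × 10^7.
B: 6017²·(1 − 608/6017)·1183/608 = 6.3325432 × 10^7.
Sum = 3.4947206 × 10^8.
SE = √(3.4947206 × 10^8) = 18694.

18694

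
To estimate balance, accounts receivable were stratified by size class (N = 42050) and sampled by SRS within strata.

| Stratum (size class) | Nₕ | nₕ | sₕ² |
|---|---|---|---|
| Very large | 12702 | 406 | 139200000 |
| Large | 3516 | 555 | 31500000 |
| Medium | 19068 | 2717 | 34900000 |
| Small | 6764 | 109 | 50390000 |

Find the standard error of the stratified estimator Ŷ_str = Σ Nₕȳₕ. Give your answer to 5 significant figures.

8.8856 × 10^6

Var(Ŷ_str) = Σₕ Nₕ²(1 − fₕ)sₕ²/nₕ.
Very large: 12702²·(1 − 406/12702)·139200000/406 = 5.3548729 × 10^13.
Large: 3516²·(1 − 555/3516)·31500000/555 = 5.9088756 × 10^11.
Medium: 19068²·(1 − 2717/19068)·34900000/2717 = 4.0048407 × 10^12.
Small: 6764²·(1 − 109/6764)·50390000/109 = 2.0809877 × 10^13.
Sum = 7.8954334 × 10^13.
SE = √(7.8954334 × 10^13) = 8.8856 × 10^6.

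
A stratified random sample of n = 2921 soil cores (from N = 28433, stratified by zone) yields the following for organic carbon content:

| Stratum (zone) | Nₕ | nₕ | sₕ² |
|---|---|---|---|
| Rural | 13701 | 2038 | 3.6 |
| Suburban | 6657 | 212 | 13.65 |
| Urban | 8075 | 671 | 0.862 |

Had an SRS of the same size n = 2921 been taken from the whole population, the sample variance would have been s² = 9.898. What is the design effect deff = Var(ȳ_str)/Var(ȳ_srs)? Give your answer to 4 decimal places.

Var(ȳ_str) = Σ Wₕ²(1−fₕ)sₕ²/nₕ with Wₕ = Nₕ/28433:
  Rural: (13701/28433)²·(1−2038/13701)·3.6/2038 = 3.4915277 × 10^-4
  Suburban: (6657/28433)²·(1−212/6657)·13.65/212 = 0.0034170623
  Urban: (8075/28433)²·(1−671/8075)·0.862/671 = 9.5005406 × 10^-5
  → Var(ȳ_str) = 0.0038612205.
Var(ȳ_srs) = (1 − 2921/28433)·9.898/2921 = 0.0030404489.
deff = 0.0038612205 / 0.0030404489 = 1.2700.

1.2700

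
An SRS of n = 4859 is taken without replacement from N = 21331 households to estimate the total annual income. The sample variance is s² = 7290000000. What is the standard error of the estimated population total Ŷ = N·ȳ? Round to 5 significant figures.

Var(Ŷ) = N²·Var(ȳ) = N²·(1 − n/N)·s²/n.
f = 4859/21331 = 0.22779054; Var(ȳ) = 0.77220946·7290000000/4859 = 1.1585526 × 10^6.
Var(Ŷ) = 21331² · (1.1585526 × 10^6) = 5.2715483 × 10^14.
SE(Ŷ) = √(5.2715483 × 10^14) = 2.2960 × 10^7.

2.2960 × 10^7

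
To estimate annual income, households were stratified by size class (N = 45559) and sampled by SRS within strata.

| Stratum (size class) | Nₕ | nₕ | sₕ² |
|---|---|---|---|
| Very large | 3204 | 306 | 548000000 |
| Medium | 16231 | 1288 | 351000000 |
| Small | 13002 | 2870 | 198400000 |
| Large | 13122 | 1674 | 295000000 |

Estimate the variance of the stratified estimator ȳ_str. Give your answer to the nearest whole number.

Var(ȳ_str) = Σₕ Wₕ²(1 − fₕ)sₕ²/nₕ with Wₕ = Nₕ/N, N = 45559.
Very large: Wₕ = 0.07032639; term = 0.07032639²·(1 − 0.09550562)·548000000/306 = 8011.2753.
Medium: Wₕ = 0.35626331; term = 0.35626331²·(1 − 0.07935432)·351000000/1288 = 31843.879.
Small: Wₕ = 0.28538818; term = 0.28538818²·(1 − 0.22073527)·198400000/2870 = 4387.4961.
Large: Wₕ = 0.28802213; term = 0.28802213²·(1 − 0.12757202)·295000000/1674 = 12754.042.
Sum = 56996.692.

56997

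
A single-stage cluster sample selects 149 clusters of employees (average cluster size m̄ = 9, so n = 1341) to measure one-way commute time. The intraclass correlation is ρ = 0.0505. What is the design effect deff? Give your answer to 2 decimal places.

deff = 1 + (9 − 1)·0.0505 = 1 + 0.404 = 1.404.

1.40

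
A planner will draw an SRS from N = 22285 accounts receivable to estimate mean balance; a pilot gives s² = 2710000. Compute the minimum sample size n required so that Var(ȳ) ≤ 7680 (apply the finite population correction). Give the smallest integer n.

348

Without fpc, n₀ = s²/D = 2710000/7680 = 352.8646.
With fpc, (1 − n/N)·s²/n ≤ D requires n ≥ n₀/(1 + n₀/N) = 352.8646/(1 + 352.8646/22285) = 347.3644.
Rounding up, n = 348.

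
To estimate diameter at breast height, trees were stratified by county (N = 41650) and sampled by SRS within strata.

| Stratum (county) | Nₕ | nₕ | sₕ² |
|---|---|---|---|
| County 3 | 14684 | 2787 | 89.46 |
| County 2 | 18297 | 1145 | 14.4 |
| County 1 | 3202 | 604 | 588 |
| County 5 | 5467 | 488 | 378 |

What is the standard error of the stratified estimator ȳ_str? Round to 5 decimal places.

0.14943

Var(ȳ_str) = Σₕ Wₕ²(1 − fₕ)sₕ²/nₕ with Wₕ = Nₕ/N, N = 41650.
County 3: Wₕ = 0.35255702; term = 0.35255702²·(1 − 0.18979842)·89.46/2787 = 0.0032325388.
County 2: Wₕ = 0.43930372; term = 0.43930372²·(1 − 0.06257856)·14.4/1145 = 0.0022752108.
County 1: Wₕ = 0.07687875; term = 0.07687875²·(1 − 0.18863210)·588/604 = 0.00466843.
County 5: Wₕ = 0.13126050; term = 0.13126050²·(1 − 0.08926285)·378/488 = 0.01215439.
Sum = 0.02233057.
SE = √(0.02233057) = 0.14943.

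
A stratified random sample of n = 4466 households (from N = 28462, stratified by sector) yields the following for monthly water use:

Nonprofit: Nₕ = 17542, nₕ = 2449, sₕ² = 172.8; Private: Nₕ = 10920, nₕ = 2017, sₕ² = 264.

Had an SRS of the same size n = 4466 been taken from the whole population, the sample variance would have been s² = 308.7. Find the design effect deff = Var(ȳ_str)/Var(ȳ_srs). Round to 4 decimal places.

0.6653

Var(ȳ_str) = Σ Wₕ²(1−fₕ)sₕ²/nₕ with Wₕ = Nₕ/28462:
  Nonprofit: (17542/28462)²·(1−2449/17542)·172.8/2449 = 0.023061035
  Private: (10920/28462)²·(1−2017/10920)·264/2017 = 0.015708192
  → Var(ȳ_str) = 0.038769227.
Var(ȳ_srs) = (1 − 4466/28462)·308.7/4466 = 0.058276217.
deff = 0.038769227 / 0.058276217 = 0.6653.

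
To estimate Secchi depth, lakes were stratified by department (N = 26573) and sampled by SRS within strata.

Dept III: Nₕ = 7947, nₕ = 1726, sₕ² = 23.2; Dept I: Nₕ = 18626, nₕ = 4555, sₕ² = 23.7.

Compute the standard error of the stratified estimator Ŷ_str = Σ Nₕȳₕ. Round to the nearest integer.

1424

Var(Ŷ_str) = Σₕ Nₕ²(1 − fₕ)sₕ²/nₕ.
Dept III: 7947²·(1 − 1726/7947)·23.2/1726 = 664523.9.
Dept I: 18626²·(1 − 4555/18626)·23.7/4555 = 1.3636551 × 10^6.
Sum = 2.028179 × 10^6.
SE = √(2.028179 × 10^6) = 1424.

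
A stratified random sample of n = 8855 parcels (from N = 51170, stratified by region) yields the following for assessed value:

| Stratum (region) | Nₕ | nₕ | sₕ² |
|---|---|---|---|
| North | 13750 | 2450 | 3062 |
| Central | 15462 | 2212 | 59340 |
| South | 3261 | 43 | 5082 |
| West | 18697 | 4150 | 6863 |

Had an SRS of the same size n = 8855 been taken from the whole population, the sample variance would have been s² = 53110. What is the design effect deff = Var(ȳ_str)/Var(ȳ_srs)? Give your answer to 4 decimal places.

Var(ȳ_str) = Σ Wₕ²(1−fₕ)sₕ²/nₕ with Wₕ = Nₕ/51170:
  North: (13750/51170)²·(1−2450/13750)·3062/2450 = 0.074163362
  Central: (15462/51170)²·(1−2212/15462)·59340/2212 = 2.0990034
  South: (3261/51170)²·(1−43/3261)·5082/43 = 0.473666
  West: (18697/51170)²·(1−4150/18697)·6863/4150 = 0.1717831
  → Var(ȳ_str) = 2.8186159.
Var(ȳ_srs) = (1 − 8855/51170)·53110/8855 = 4.9598285.
deff = 2.8186159 / 4.9598285 = 0.5683.

0.5683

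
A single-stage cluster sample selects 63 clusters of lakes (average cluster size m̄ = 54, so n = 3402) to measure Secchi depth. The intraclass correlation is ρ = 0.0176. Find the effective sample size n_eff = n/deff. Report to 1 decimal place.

1760.1

deff = 1 + (54 − 1)·0.0176 = 1 + 0.9328 = 1.9328.
n_eff = 3402 / 1.9328 = 1760.1.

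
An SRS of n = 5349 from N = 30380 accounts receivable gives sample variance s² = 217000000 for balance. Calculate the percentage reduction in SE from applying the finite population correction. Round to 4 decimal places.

9.2294

f = n/N = 5349/30380 = 0.17606978.
SE_no-fpc = √(s²/n) = 201.41581; SE_fpc = √((1−f)s²/n) = 182.82635.
Ratio = √(1−f) = 0.90770602. Reduction = 100·(1 − 0.90770602) = 9.2294%.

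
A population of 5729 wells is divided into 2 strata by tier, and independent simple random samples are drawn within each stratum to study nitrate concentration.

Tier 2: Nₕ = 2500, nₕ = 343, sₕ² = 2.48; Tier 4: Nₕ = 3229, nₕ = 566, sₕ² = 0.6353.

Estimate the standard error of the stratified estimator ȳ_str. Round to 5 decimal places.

Var(ȳ_str) = Σₕ Wₕ²(1 − fₕ)sₕ²/nₕ with Wₕ = Nₕ/N, N = 5729.
Tier 2: Wₕ = 0.43637633; term = 0.43637633²·(1 − 0.13720000)·2.48/343 = 0.0011879279.
Tier 4: Wₕ = 0.56362367; term = 0.56362367²·(1 − 0.17528647)·0.6353/566 = 2.9406544 × 10^-4.
Sum = 0.0014819933.
SE = √(0.0014819933) = 0.03850.

0.03850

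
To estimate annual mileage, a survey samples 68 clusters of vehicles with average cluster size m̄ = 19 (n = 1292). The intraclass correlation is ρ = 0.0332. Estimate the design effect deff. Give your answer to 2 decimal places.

deff = 1 + (19 − 1)·0.0332 = 1 + 0.5976 = 1.5976.

1.60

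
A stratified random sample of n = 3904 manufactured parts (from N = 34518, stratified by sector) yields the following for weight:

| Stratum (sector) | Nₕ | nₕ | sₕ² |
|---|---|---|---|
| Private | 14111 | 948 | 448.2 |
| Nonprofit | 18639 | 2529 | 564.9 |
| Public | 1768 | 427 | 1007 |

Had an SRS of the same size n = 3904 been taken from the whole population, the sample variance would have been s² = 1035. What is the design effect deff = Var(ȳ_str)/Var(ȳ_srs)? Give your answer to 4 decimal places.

0.5728

Var(ȳ_str) = Σ Wₕ²(1−fₕ)sₕ²/nₕ with Wₕ = Nₕ/34518:
  Private: (14111/34518)²·(1−948/14111)·448.2/948 = 0.073702962
  Nonprofit: (18639/34518)²·(1−2529/18639)·564.9/2529 = 0.056292384
  Public: (1768/34518)²·(1−427/1768)·1007/427 = 0.0046926848
  → Var(ȳ_str) = 0.13468803.
Var(ȳ_srs) = (1 − 3904/34518)·1035/3904 = 0.23512835.
deff = 0.13468803 / 0.23512835 = 0.5728.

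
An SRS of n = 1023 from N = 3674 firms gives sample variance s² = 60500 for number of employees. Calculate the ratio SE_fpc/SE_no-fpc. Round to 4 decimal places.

0.8494

f = n/N = 1023/3674 = 0.27844311.
SE_no-fpc = √(s²/n) = 7.6902396; SE_fpc = √((1−f)s²/n) = 6.5324359.
Ratio = √(1−f) = 0.84944505.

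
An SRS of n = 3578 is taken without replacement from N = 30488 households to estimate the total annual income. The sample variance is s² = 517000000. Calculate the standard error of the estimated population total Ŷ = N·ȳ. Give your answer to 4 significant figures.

1.089 × 10^7

Var(Ŷ) = N²·Var(ȳ) = N²·(1 − n/N)·s²/n.
f = 3578/30488 = 0.11735765; Var(ȳ) = 0.88264235·517000000/3578 = 127536.64.
Var(Ŷ) = 30488² · 127536.64 = 1.1854762 × 10^14.
SE(Ŷ) = √(1.1854762 × 10^14) = 1.089 × 10^7.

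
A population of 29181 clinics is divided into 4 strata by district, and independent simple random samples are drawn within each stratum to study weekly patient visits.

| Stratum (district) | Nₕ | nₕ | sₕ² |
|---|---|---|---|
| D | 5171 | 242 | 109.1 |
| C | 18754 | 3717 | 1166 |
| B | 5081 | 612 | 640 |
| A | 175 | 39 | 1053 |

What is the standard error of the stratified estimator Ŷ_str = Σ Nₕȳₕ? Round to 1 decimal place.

11150.9

Var(Ŷ_str) = Σₕ Nₕ²(1 − fₕ)sₕ²/nₕ.
D: 5171²·(1 − 242/5171)·109.1/242 = 1.1490601 × 10^7.
C: 18754²·(1 − 3717/18754)·1166/3717 = 8.8462885 × 10^7.
B: 5081²·(1 − 612/5081)·640/612 = 2.3745871 × 10^7.
A: 175²·(1 − 39/175)·1053/39 = 642600.
Sum = 1.2434196 × 10^8.
SE = √(1.2434196 × 10^8) = 11150.9.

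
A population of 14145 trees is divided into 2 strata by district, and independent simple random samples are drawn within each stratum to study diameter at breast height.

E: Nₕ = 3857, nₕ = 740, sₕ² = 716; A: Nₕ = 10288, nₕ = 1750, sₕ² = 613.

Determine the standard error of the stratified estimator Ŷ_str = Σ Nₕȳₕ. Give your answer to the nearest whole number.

6512

Var(Ŷ_str) = Σₕ Nₕ²(1 − fₕ)sₕ²/nₕ.
E: 3857²·(1 − 740/3857)·716/740 = 1.1632358 × 10^7.
A: 10288²·(1 − 1750/10288)·613/1750 = 3.0768727 × 10^7.
Sum = 4.2401085 × 10^7.
SE = √(4.2401085 × 10^7) = 6512.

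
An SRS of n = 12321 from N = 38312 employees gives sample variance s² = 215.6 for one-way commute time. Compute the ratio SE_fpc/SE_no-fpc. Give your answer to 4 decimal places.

0.8237

f = n/N = 12321/38312 = 0.32159637.
SE_no-fpc = √(s²/n) = 0.1322822; SE_fpc = √((1−f)s²/n) = 0.10895458.
Ratio = √(1−f) = 0.82365262.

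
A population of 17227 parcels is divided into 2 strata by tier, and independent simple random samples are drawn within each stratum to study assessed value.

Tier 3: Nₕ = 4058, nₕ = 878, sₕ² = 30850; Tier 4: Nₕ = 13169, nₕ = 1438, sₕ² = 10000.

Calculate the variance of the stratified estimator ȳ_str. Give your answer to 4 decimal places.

5.1479

Var(ȳ_str) = Σₕ Wₕ²(1 − fₕ)sₕ²/nₕ with Wₕ = Nₕ/N, N = 17227.
Tier 3: Wₕ = 0.23556046; term = 0.23556046²·(1 − 0.21636274)·30850/878 = 1.5278493.
Tier 4: Wₕ = 0.76443954; term = 0.76443954²·(1 − 0.10919584)·10000/1438 = 3.6200089.
Sum = 5.1478582.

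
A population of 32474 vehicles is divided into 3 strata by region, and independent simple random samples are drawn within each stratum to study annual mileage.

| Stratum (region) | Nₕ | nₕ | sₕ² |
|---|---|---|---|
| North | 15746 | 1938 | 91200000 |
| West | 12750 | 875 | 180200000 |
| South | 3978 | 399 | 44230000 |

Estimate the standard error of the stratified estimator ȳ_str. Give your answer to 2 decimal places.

201.91

Var(ȳ_str) = Σₕ Wₕ²(1 − fₕ)sₕ²/nₕ with Wₕ = Nₕ/N, N = 32474.
North: Wₕ = 0.48488021; term = 0.48488021²·(1 − 0.12307888)·91200000/1938 = 9702.2066.
West: Wₕ = 0.39262179; term = 0.39262179²·(1 − 0.06862745)·180200000/875 = 29567.797.
South: Wₕ = 0.12249800; term = 0.12249800²·(1 − 0.10030166)·44230000/399 = 1496.5766.
Sum = 40766.58.
SE = √(40766.58) = 201.91.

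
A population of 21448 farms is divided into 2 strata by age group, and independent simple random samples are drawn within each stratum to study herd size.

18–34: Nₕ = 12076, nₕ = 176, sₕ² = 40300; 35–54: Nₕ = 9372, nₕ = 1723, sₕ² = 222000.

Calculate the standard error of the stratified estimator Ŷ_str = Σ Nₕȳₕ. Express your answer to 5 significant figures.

Var(Ŷ_str) = Σₕ Nₕ²(1 − fₕ)sₕ²/nₕ.
18–34: 12076²·(1 − 176/12076)·40300/176 = 3.2905042 × 10^10.
35–54: 9372²·(1 − 1723/9372)·222000/1723 = 9.2364405 × 10^9.
Sum = 4.2141483 × 10^10.
SE = √(4.2141483 × 10^10) = 205280.

205280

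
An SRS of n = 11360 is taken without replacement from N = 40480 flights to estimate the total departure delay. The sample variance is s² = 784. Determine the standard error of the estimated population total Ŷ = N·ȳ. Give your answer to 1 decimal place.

9019.5

Var(Ŷ) = N²·Var(ȳ) = N²·(1 − n/N)·s²/n.
f = 11360/40480 = 0.28063241; Var(ȳ) = 0.71936759·784/11360 = 0.049646496.
Var(Ŷ) = 40480² · 0.049646496 = 8.1352258 × 10^7.
SE(Ŷ) = √(8.1352258 × 10^7) = 9019.5.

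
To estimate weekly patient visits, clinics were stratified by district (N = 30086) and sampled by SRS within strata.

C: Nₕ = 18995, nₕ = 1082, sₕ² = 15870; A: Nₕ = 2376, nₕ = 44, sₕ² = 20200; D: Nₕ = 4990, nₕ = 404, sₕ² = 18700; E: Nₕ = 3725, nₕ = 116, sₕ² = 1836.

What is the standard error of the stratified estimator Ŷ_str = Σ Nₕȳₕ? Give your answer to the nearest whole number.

93843

Var(Ŷ_str) = Σₕ Nₕ²(1 − fₕ)sₕ²/nₕ.
C: 18995²·(1 − 1082/18995)·15870/1082 = 4.990652 × 10^9.
A: 2376²·(1 − 44/2376)·20200/44 = 2.5437456 × 10^9.
D: 4990²·(1 − 404/4990)·18700/404 = 1.0592411 × 10^9.
E: 3725²·(1 − 116/3725)·1836/116 = 2.1277855 × 10^8.
Sum = 8.8064173 × 10^9.
SE = √(8.8064173 × 10^9) = 93843.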